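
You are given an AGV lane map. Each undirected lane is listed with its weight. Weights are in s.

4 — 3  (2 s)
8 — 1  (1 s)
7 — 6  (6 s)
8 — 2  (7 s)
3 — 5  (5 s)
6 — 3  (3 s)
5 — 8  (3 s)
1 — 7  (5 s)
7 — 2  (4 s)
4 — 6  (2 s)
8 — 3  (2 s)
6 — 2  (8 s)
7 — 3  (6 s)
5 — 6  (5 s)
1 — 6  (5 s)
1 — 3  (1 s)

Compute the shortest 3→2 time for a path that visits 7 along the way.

Shortest 3→7: 3–7 = 6
Best 7 to 2: 7–2 costing 4
Total via 7: 6 + 4 = 10 s.

10 s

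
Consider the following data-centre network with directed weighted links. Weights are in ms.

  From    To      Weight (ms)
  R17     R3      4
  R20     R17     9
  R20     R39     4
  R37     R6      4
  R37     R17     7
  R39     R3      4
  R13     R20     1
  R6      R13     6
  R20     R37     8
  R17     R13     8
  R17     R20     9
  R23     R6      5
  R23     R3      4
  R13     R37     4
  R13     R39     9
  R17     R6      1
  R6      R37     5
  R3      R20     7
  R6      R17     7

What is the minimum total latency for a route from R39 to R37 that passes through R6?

26 ms

Shortest R39→R6: R39 → R3 → R20 → R17 → R6 = 21
Best R6 to R37: R6 → R37 costing 5
Total via R6: 21 + 5 = 26 ms.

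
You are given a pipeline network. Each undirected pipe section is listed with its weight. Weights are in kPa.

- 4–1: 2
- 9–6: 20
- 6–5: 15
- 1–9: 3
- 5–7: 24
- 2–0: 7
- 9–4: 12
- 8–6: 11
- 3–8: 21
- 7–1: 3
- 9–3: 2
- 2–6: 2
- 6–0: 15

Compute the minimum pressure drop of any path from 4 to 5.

29 kPa

Candidate routes:
4 - 1 - 7 - 5: 2+3+24 = 29
4 - 9 - 1 - 7 - 5: 12+3+3+24 = 42
4 - 1 - 9 - 6 - 5: 2+3+20+15 = 40
4 - 9 - 6 - 5: 12+20+15 = 47
Cheapest is 4 - 1 - 7 - 5 at 29 kPa.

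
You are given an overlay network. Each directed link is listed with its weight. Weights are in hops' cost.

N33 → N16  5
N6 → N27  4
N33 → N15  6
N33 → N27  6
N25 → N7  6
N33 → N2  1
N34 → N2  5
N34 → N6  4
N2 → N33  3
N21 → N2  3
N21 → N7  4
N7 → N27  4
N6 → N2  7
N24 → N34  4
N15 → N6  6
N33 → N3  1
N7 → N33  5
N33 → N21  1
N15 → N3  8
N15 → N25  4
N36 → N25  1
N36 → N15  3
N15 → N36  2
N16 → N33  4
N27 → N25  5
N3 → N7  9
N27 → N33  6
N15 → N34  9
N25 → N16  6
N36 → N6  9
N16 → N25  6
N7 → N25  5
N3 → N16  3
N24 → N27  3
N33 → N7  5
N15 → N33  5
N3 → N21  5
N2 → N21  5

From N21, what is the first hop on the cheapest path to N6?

Enumerating some paths:
N21 - N7 - N33 - N15 - N6: 4+5+6+6 = 21
N21 - N2 - N33 - N15 - N36 - N6: 3+3+6+2+9 = 23
N21 - N2 - N33 - N15 - N6: 3+3+6+6 = 18
The minimum is 18 hops' cost via N21 - N2 - N33 - N15 - N6.
So from N21 the first move is to N2.

N2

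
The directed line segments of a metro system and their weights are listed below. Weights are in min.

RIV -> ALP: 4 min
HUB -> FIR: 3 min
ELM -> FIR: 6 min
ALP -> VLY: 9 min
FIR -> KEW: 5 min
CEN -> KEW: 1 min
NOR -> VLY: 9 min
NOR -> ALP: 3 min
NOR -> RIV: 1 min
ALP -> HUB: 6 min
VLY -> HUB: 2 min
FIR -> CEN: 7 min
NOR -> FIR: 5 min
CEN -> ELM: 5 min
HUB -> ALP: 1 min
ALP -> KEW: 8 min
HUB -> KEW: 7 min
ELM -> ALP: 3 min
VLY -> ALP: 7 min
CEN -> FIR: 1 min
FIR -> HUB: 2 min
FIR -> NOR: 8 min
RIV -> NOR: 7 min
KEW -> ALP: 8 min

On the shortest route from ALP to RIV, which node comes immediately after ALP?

Compare a few routes:
ALP - HUB - FIR - NOR - RIV: 6+3+8+1 = 18
ALP - VLY - HUB - FIR - NOR - RIV: 9+2+3+8+1 = 23
Cheapest is ALP - HUB - FIR - NOR - RIV at 18 min.
So from ALP the first move is to HUB.

HUB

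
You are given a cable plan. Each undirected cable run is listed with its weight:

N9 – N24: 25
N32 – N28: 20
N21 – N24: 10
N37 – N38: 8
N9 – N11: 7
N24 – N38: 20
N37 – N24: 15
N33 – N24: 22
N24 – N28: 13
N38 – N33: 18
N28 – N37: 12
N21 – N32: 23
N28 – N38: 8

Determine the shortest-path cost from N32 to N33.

46

Compare a few routes:
N32–N21–N24–N33: 23+10+22 = 55
N32–N28–N38–N33: 20+8+18 = 46
N32–N28–N24–N33: 20+13+22 = 55
The minimum is 46 via N32–N28–N38–N33.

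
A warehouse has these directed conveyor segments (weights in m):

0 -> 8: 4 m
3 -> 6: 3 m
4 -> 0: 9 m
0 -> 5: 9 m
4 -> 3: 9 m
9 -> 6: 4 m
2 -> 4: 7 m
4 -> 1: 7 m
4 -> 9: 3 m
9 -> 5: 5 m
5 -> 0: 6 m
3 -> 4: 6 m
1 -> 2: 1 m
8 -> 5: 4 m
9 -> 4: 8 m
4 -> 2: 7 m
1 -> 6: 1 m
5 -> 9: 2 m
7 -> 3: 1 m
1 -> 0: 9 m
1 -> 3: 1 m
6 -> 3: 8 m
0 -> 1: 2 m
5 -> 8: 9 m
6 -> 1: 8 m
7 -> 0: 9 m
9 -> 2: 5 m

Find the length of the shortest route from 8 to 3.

13 m

Running Dijkstra from 8:
8: 0
5: 4  (via 8)
9: 6  (via 5)
0: 10  (via 5)
6: 10  (via 9)
2: 11  (via 9)
1: 12  (via 0)
3: 13  (via 1)
Shortest route: 8 → 5 → 0 → 1 → 3 = 13 m.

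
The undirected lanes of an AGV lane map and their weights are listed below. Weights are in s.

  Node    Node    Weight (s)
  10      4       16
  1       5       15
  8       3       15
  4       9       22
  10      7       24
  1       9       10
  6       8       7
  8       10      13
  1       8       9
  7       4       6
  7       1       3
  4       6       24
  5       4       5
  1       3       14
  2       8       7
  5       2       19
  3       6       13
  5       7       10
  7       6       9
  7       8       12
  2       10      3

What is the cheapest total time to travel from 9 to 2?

Running Dijkstra from 9:
9: 0
1: 10  (via 9)
7: 13  (via 1)
4: 19  (via 7)
8: 19  (via 1)
6: 22  (via 7)
5: 23  (via 7)
3: 24  (via 1)
2: 26  (via 8)
Shortest route: 9–1–8–2 = 26 s.

26 s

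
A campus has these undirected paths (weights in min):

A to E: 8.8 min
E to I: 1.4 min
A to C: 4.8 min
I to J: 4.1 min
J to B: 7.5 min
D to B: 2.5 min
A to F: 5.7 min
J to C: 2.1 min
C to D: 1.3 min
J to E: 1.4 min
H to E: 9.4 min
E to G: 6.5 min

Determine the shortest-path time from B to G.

Settle nodes by increasing distance from B:
B: 0
D: 2.5  (via B)
C: 3.8  (via D)
J: 5.9  (via C)
E: 7.3  (via J)
A: 8.6  (via C)
I: 8.7  (via E)
G: 13.8  (via E)
Shortest route: B → D → C → J → E → G = 13.8 min.

13.8 min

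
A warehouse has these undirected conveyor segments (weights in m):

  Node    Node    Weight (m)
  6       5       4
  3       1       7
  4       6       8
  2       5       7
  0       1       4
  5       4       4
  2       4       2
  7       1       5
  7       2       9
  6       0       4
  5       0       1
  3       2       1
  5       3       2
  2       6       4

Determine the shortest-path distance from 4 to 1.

9 m

Enumerating some paths:
4–2–3–5–0–1: 2+1+2+1+4 = 10
4–5–0–1: 4+1+4 = 9
4–2–3–1: 2+1+7 = 10
The minimum is 9 m via 4–5–0–1.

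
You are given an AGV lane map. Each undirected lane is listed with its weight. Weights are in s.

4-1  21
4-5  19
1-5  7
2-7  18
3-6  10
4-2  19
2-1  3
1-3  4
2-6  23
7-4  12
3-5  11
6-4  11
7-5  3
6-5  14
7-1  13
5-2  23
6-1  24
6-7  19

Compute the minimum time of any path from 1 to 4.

21 s

Compare a few routes:
1 → 4: 21 = 21
1 → 5 → 7 → 4: 7+3+12 = 22
Cheapest is 1 → 4 at 21 s.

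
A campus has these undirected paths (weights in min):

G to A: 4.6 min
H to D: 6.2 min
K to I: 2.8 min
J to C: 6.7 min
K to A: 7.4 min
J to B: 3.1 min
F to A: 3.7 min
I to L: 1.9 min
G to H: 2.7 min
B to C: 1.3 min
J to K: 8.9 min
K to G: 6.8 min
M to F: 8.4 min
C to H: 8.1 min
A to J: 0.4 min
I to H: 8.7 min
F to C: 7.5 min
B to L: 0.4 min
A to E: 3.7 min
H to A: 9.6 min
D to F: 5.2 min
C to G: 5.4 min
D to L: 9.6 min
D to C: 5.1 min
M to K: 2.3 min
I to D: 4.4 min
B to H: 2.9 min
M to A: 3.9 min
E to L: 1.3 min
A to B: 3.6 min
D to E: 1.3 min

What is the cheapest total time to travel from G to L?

Enumerating some paths:
G - C - B - L: 5.4+1.3+0.4 = 7.1
G - H - B - L: 2.7+2.9+0.4 = 6
G - A - J - B - L: 4.6+0.4+3.1+0.4 = 8.5
Cheapest is G - H - B - L at 6 min.

6 min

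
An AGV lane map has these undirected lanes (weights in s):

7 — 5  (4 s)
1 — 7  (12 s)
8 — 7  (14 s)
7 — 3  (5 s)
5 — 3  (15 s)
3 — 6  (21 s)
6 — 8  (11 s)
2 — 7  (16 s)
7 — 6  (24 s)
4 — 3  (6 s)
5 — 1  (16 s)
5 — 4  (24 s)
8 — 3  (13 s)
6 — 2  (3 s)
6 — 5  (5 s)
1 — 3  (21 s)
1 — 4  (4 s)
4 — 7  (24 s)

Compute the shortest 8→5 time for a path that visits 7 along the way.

18 s

Best 8 to 7: 8 → 7 costing 14
Best 7 to 5: 7 → 5 costing 4
Total via 7: 14 + 4 = 18 s.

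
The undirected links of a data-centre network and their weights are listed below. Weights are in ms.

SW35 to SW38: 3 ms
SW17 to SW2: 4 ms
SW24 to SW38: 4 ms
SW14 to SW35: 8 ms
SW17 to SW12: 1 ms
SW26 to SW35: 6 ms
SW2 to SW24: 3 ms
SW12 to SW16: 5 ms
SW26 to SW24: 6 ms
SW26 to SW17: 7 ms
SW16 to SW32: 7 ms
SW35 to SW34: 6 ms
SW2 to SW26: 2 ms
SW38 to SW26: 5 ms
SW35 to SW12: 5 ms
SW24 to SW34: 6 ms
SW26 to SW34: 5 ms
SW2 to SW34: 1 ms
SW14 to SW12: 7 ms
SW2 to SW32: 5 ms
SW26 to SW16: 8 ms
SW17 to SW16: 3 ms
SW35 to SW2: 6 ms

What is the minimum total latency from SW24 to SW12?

Candidate routes:
SW24–SW38–SW35–SW12: 4+3+5 = 12
SW24–SW2–SW17–SW12: 3+4+1 = 8
The minimum is 8 ms via SW24–SW2–SW17–SW12.

8 ms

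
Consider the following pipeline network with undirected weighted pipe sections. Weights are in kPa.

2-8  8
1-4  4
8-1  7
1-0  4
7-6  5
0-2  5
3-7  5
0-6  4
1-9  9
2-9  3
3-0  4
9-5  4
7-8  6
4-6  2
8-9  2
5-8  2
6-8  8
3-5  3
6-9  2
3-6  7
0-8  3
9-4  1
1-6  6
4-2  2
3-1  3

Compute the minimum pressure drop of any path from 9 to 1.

Candidate routes:
9–6–4–1: 2+2+4 = 8
9–4–1: 1+4 = 5
9–4–6–1: 1+2+6 = 9
9–6–1: 2+6 = 8
The minimum is 5 kPa via 9–4–1.

5 kPa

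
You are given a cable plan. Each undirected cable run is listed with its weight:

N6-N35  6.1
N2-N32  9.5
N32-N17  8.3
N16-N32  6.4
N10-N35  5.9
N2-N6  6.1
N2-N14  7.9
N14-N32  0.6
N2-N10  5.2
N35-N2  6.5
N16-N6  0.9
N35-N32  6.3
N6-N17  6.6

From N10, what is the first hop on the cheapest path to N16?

N2

Compare a few routes:
N10–N2–N6–N16: 5.2+6.1+0.9 = 12.2
N10–N35–N6–N16: 5.9+6.1+0.9 = 12.9
N10–N35–N32–N16: 5.9+6.3+6.4 = 18.6
N10–N2–N35–N6–N16: 5.2+6.5+6.1+0.9 = 18.7
Cheapest is N10–N2–N6–N16 at 12.2.
So from N10 the first move is to N2.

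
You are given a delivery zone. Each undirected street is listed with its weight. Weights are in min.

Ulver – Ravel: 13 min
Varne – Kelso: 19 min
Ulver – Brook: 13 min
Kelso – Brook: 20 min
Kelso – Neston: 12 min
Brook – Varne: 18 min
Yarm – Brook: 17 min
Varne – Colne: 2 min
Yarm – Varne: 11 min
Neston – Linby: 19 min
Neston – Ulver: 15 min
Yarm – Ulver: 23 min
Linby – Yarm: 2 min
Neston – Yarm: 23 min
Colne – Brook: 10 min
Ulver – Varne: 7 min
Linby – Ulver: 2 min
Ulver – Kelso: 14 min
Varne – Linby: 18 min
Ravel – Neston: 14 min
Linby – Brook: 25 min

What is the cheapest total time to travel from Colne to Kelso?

Candidate routes:
Colne - Varne - Ulver - Kelso: 2+7+14 = 23
Colne - Brook - Kelso: 10+20 = 30
Colne - Varne - Kelso: 2+19 = 21
Colne - Varne - Yarm - Linby - Ulver - Kelso: 2+11+2+2+14 = 31
Cheapest is Colne - Varne - Kelso at 21 min.

21 min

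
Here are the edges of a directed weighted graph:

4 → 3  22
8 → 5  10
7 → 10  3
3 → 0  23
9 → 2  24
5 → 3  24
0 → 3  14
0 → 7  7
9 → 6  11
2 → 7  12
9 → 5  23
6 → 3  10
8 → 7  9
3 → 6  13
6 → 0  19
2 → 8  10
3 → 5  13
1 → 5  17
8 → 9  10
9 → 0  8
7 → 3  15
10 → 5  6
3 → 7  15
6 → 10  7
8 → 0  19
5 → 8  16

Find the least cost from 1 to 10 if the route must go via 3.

59

Shortest 1→3: 1 → 5 → 3 = 41
Shortest 3→10: 3 → 7 → 10 = 18
Total via 3: 41 + 18 = 59.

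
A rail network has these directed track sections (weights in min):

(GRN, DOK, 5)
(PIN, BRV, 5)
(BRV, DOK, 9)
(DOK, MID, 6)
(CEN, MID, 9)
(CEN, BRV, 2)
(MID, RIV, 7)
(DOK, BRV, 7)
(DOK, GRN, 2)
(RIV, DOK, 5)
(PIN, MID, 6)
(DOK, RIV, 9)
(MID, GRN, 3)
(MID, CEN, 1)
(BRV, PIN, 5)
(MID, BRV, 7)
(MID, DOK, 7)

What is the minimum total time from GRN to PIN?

17 min

Enumerating some paths:
GRN → DOK → MID → CEN → BRV → PIN: 5+6+1+2+5 = 19
GRN → DOK → MID → BRV → PIN: 5+6+7+5 = 23
GRN → DOK → BRV → PIN: 5+7+5 = 17
The minimum is 17 min via GRN → DOK → BRV → PIN.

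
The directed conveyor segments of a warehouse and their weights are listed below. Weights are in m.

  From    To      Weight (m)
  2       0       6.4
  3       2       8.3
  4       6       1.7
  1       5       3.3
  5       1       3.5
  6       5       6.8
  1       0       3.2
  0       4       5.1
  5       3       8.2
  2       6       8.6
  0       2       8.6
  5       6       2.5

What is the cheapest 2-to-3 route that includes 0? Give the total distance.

28.2 m

Best 2 to 0: 2 → 0 costing 6.4
Shortest 0→3: 0 → 4 → 6 → 5 → 3 = 21.8
Total via 0: 6.4 + 21.8 = 28.2 m.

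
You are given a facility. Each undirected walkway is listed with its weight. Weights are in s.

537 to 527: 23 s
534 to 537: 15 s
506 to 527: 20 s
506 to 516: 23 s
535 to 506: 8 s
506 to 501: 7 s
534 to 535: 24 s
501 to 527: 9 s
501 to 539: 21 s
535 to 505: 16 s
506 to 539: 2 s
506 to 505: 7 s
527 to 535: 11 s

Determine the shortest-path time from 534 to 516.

55 s

Enumerating some paths:
534 - 535 - 506 - 516: 24+8+23 = 55
534 - 535 - 505 - 506 - 516: 24+16+7+23 = 70
The minimum is 55 s via 534 - 535 - 506 - 516.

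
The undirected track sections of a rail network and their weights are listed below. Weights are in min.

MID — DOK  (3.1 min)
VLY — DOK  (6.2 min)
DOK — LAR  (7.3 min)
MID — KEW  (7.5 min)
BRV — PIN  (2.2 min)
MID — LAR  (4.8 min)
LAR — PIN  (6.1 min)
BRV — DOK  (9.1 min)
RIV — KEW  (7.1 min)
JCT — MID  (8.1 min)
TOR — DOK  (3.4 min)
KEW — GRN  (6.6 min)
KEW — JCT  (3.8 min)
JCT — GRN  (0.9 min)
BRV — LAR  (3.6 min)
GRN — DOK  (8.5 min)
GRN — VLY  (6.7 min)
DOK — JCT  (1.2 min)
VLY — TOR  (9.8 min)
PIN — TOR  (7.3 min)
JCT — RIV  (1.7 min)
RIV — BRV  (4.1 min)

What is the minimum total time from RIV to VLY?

9.1 min

Shortest distances from RIV:
RIV: 0
JCT: 1.7  (via RIV)
GRN: 2.6  (via JCT)
DOK: 2.9  (via JCT)
BRV: 4.1  (via RIV)
KEW: 5.5  (via JCT)
MID: 6  (via DOK)
TOR: 6.3  (via DOK)
PIN: 6.3  (via BRV)
LAR: 7.7  (via BRV)
VLY: 9.1  (via DOK)
Shortest route: RIV–JCT–DOK–VLY = 9.1 min.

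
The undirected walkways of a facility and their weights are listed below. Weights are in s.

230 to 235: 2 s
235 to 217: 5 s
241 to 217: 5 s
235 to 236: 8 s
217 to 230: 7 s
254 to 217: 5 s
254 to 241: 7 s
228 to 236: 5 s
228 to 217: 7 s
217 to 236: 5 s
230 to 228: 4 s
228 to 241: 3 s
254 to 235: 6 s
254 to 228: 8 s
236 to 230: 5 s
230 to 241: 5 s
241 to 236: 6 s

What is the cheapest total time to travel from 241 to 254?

Candidate routes:
241 - 254: 7 = 7
241 - 217 - 254: 5+5 = 10
Cheapest is 241 - 254 at 7 s.

7 s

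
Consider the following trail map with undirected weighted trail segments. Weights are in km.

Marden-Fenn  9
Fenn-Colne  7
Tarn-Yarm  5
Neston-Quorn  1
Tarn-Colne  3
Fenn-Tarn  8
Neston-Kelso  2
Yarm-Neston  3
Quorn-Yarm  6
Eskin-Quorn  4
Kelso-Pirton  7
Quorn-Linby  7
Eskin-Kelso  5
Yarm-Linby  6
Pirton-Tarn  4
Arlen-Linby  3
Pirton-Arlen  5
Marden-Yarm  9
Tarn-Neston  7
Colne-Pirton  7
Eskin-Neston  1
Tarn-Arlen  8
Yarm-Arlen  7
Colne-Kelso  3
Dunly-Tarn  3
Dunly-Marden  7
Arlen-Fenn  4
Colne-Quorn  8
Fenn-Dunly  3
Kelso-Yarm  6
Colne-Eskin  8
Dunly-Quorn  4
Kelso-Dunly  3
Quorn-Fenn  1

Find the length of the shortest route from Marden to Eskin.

Shortest distances from Marden:
Marden: 0
Dunly: 7  (via Marden)
Fenn: 9  (via Marden)
Yarm: 9  (via Marden)
Tarn: 10  (via Dunly)
Kelso: 10  (via Dunly)
Quorn: 10  (via Fenn)
Neston: 11  (via Quorn)
Eskin: 12  (via Neston)
Shortest route: Marden → Fenn → Quorn → Neston → Eskin = 12 km.

12 km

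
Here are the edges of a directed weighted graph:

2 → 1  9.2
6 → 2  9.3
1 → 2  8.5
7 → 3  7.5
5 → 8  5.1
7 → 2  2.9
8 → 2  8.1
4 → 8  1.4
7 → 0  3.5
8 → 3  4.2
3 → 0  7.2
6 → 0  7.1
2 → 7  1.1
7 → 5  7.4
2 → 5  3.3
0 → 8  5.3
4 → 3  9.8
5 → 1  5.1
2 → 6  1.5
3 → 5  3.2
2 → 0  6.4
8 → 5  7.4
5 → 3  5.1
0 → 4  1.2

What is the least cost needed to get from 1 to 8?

15.7

Compare a few routes:
1–2–7–0–4–8: 8.5+1.1+3.5+1.2+1.4 = 15.7
1–2–5–8: 8.5+3.3+5.1 = 16.9
The minimum is 15.7 via 1–2–7–0–4–8.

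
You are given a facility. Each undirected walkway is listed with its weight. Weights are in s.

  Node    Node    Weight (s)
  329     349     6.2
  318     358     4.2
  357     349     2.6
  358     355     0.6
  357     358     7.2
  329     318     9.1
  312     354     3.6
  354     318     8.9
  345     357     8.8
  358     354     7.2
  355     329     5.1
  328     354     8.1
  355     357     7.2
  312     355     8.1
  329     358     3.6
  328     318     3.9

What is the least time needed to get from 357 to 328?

Shortest distances from 357:
357: 0
349: 2.6  (via 357)
355: 7.2  (via 357)
358: 7.2  (via 357)
345: 8.8  (via 357)
329: 8.8  (via 349)
318: 11.4  (via 358)
354: 14.4  (via 358)
328: 15.3  (via 318)
Shortest route: 357–358–318–328 = 15.3 s.

15.3 s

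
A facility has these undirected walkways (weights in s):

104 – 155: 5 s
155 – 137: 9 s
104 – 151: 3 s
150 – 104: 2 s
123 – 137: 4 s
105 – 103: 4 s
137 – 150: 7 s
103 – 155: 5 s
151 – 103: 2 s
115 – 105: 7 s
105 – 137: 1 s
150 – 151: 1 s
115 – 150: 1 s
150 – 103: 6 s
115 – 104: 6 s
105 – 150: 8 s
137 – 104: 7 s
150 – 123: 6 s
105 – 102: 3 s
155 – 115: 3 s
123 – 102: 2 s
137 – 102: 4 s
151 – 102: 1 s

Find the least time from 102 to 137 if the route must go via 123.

6 s

Best 102 to 123: 102–123 costing 2
Shortest 123→137: 123–137 = 4
Total via 123: 2 + 4 = 6 s.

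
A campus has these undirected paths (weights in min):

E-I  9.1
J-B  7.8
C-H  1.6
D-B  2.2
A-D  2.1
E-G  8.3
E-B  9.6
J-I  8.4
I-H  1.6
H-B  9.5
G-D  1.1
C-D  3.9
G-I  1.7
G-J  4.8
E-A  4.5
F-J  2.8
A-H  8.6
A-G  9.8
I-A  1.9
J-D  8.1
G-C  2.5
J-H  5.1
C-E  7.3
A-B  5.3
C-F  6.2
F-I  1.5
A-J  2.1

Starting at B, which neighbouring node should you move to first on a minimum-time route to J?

D

Compare a few routes:
B → D → A → J: 2.2+2.1+2.1 = 6.4
B → A → J: 5.3+2.1 = 7.4
B → J: 7.8 = 7.8
The minimum is 6.4 min via B → D → A → J.
So from B the first move is to D.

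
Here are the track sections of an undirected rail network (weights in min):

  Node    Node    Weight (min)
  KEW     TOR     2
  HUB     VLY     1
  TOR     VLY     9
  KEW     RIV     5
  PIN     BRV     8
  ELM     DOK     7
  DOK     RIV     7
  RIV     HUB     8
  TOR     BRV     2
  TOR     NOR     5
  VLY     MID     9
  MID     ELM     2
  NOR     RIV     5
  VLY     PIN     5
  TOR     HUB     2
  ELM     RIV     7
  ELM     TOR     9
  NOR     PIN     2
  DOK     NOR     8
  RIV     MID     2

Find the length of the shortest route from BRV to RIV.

9 min

Enumerating some paths:
BRV → TOR → NOR → RIV: 2+5+5 = 12
BRV → TOR → KEW → RIV: 2+2+5 = 9
The minimum is 9 min via BRV → TOR → KEW → RIV.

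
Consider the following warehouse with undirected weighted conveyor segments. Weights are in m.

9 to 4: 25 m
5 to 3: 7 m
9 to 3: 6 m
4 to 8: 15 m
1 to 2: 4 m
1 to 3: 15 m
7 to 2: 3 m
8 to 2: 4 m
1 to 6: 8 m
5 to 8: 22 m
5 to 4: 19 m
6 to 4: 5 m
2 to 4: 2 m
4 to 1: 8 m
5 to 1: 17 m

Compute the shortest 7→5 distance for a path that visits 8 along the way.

29 m

Shortest 7→8: 7 → 2 → 8 = 7
Best 8 to 5: 8 → 5 costing 22
Total via 8: 7 + 22 = 29 m.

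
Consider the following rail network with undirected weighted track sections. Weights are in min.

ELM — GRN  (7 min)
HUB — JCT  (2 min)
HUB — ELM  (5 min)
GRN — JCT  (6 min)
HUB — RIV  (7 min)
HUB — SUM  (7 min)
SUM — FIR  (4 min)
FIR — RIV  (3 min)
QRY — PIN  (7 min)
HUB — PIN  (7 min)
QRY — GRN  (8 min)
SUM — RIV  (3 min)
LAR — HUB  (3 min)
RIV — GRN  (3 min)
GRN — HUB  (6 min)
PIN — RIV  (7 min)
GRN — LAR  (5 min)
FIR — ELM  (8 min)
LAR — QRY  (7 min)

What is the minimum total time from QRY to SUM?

Shortest distances from QRY:
QRY: 0
LAR: 7  (via QRY)
PIN: 7  (via QRY)
GRN: 8  (via QRY)
HUB: 10  (via LAR)
RIV: 11  (via GRN)
JCT: 12  (via HUB)
FIR: 14  (via RIV)
SUM: 14  (via RIV)
Shortest route: QRY → GRN → RIV → SUM = 14 min.

14 min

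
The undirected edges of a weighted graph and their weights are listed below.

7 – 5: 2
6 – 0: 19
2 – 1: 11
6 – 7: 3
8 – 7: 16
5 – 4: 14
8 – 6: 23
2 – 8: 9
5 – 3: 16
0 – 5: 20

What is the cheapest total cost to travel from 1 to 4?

Enumerating some paths:
1 → 2 → 8 → 6 → 7 → 5 → 4: 11+9+23+3+2+14 = 62
1 → 2 → 8 → 7 → 5 → 4: 11+9+16+2+14 = 52
Cheapest is 1 → 2 → 8 → 7 → 5 → 4 at 52.

52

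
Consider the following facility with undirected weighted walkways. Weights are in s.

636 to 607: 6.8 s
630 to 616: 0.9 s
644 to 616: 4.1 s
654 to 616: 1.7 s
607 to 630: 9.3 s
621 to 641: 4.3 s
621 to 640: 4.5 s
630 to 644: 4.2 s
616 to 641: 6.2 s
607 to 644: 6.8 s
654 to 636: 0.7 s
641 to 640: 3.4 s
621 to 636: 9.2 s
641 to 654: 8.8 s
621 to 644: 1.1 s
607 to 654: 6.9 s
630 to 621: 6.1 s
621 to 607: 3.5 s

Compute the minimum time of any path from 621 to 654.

Enumerating some paths:
621 - 630 - 616 - 654: 6.1+0.9+1.7 = 8.7
621 - 644 - 630 - 616 - 654: 1.1+4.2+0.9+1.7 = 7.9
621 - 644 - 616 - 654: 1.1+4.1+1.7 = 6.9
The minimum is 6.9 s via 621 - 644 - 616 - 654.

6.9 s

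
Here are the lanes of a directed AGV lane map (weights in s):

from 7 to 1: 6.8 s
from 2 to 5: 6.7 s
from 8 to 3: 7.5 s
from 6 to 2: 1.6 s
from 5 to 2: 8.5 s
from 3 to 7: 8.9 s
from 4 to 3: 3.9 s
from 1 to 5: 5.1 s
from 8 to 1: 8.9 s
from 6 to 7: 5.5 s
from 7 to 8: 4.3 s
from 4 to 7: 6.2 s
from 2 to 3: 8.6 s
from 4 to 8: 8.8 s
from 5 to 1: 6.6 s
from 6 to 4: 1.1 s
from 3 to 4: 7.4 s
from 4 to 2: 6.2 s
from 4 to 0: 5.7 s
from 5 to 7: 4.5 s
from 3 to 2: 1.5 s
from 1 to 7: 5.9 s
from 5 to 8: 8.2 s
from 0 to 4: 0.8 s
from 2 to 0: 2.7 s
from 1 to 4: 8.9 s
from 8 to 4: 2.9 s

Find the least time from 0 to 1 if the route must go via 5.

19.5 s

Shortest 0→5: 0 → 4 → 3 → 2 → 5 = 12.9
Best 5 to 1: 5 → 1 costing 6.6
Total via 5: 12.9 + 6.6 = 19.5 s.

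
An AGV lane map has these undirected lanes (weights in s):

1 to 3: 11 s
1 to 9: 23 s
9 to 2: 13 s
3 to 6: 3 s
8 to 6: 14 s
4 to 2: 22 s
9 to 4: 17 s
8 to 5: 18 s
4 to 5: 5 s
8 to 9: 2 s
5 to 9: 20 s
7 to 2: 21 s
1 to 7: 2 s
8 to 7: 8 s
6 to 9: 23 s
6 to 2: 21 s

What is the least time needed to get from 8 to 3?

17 s

Running Dijkstra from 8:
8: 0
9: 2  (via 8)
7: 8  (via 8)
1: 10  (via 7)
6: 14  (via 8)
2: 15  (via 9)
3: 17  (via 6)
Shortest route: 8 → 6 → 3 = 17 s.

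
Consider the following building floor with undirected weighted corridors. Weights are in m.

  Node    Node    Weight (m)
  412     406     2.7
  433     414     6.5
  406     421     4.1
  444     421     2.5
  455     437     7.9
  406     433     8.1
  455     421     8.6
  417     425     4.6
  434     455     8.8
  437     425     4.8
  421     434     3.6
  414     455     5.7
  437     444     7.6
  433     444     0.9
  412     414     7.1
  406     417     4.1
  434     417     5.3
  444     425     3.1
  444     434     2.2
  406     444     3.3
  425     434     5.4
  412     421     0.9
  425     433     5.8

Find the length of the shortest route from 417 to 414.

13.9 m

Settle nodes by increasing distance from 417:
417: 0
406: 4.1  (via 417)
425: 4.6  (via 417)
434: 5.3  (via 417)
412: 6.8  (via 406)
444: 7.4  (via 406)
421: 7.7  (via 412)
433: 8.3  (via 444)
437: 9.4  (via 425)
414: 13.9  (via 412)
Shortest route: 417 → 406 → 412 → 414 = 13.9 m.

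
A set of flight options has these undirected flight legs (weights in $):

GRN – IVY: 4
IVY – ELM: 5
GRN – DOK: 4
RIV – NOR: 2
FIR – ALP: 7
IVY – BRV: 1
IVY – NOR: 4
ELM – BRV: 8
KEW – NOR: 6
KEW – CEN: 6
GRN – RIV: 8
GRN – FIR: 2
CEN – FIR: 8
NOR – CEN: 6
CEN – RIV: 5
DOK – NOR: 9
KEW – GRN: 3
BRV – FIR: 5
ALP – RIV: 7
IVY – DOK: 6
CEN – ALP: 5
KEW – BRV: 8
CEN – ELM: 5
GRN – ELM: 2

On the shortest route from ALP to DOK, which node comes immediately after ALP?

Candidate routes:
ALP → FIR → GRN → DOK: 7+2+4 = 13
ALP → CEN → ELM → GRN → DOK: 5+5+2+4 = 16
ALP → CEN → KEW → GRN → DOK: 5+6+3+4 = 18
Cheapest is ALP → FIR → GRN → DOK at $13.
So from ALP the first move is to FIR.

FIR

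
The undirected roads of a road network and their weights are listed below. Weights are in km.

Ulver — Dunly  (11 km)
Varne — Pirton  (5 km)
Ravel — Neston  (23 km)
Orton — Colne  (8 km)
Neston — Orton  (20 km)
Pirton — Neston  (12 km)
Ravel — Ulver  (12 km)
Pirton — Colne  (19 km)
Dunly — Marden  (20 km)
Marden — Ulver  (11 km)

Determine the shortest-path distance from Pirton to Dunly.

58 km

Shortest distances from Pirton:
Pirton: 0
Varne: 5  (via Pirton)
Neston: 12  (via Pirton)
Colne: 19  (via Pirton)
Orton: 27  (via Colne)
Ravel: 35  (via Neston)
Ulver: 47  (via Ravel)
Marden: 58  (via Ulver)
Dunly: 58  (via Ulver)
Shortest route: Pirton → Neston → Ravel → Ulver → Dunly = 58 km.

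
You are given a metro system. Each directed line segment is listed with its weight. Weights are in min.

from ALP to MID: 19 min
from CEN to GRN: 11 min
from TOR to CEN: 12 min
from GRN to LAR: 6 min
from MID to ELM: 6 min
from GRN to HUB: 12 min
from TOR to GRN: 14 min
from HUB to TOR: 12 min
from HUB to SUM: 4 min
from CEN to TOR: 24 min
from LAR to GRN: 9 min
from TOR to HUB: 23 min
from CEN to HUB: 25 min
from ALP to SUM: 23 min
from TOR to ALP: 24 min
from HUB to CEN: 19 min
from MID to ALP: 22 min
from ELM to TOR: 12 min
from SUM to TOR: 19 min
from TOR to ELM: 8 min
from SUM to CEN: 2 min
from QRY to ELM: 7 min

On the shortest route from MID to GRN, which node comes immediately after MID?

ELM

Enumerating some paths:
MID–ELM–TOR–CEN–GRN: 6+12+12+11 = 41
MID–ELM–TOR–GRN: 6+12+14 = 32
The minimum is 32 min via MID–ELM–TOR–GRN.
So from MID the first move is to ELM.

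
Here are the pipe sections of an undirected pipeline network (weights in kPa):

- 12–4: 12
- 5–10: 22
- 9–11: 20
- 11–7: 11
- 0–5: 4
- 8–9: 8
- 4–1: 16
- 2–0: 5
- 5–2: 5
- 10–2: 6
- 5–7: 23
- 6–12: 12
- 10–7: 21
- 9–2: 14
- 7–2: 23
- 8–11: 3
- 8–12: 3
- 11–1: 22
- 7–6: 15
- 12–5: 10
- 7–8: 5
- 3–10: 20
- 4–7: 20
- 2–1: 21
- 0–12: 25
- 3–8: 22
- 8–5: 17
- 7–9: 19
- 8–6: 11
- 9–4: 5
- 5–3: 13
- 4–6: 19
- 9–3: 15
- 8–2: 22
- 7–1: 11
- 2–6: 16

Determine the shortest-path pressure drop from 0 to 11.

Running Dijkstra from 0:
0: 0
5: 4  (via 0)
2: 5  (via 0)
10: 11  (via 2)
12: 14  (via 5)
3: 17  (via 5)
8: 17  (via 12)
9: 19  (via 2)
11: 20  (via 8)
Shortest route: 0 → 5 → 12 → 8 → 11 = 20 kPa.

20 kPa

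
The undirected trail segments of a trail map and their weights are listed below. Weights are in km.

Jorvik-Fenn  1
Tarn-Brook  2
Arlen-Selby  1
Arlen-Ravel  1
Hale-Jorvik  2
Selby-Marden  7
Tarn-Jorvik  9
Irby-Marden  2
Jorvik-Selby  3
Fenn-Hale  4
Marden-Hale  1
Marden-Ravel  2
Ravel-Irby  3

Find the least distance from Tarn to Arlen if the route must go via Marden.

15 km

Best Tarn to Marden: Tarn–Jorvik–Hale–Marden costing 12
Shortest Marden→Arlen: Marden–Ravel–Arlen = 3
Total via Marden: 12 + 3 = 15 km.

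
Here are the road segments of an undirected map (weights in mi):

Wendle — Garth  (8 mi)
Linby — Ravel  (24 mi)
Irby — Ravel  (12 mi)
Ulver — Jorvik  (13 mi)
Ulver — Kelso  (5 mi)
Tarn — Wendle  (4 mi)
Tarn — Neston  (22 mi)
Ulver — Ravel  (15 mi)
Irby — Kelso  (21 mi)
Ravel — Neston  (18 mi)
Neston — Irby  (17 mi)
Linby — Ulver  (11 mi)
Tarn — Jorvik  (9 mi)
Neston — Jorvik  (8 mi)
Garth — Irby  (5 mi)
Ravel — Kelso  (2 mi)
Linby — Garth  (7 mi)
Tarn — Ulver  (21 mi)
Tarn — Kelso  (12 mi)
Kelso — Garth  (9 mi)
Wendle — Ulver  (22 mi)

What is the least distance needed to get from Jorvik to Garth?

Compare a few routes:
Jorvik–Ulver–Kelso–Garth: 13+5+9 = 27
Jorvik–Tarn–Wendle–Garth: 9+4+8 = 21
Cheapest is Jorvik–Tarn–Wendle–Garth at 21 mi.

21 mi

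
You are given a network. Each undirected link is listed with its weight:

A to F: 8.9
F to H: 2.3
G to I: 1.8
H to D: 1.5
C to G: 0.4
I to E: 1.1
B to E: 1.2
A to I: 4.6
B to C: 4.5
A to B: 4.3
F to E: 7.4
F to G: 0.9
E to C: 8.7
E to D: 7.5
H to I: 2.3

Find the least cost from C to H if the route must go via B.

Shortest C→B: C → B = 4.5
Shortest B→H: B → E → I → H = 4.6
Total via B: 4.5 + 4.6 = 9.1.

9.1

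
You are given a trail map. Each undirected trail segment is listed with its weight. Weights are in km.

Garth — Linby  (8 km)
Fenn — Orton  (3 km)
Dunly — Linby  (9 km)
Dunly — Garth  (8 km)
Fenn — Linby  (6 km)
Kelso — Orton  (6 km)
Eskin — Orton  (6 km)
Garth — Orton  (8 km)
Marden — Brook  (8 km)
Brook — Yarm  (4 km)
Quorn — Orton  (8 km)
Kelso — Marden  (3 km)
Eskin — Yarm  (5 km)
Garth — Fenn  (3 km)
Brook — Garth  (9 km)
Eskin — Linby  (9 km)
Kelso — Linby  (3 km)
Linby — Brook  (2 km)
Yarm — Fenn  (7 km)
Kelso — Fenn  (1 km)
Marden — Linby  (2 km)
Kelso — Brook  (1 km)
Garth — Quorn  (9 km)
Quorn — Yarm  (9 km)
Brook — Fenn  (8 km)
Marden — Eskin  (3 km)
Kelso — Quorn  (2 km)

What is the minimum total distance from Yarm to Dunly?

15 km

Compare a few routes:
Yarm–Brook–Kelso–Linby–Dunly: 4+1+3+9 = 17
Yarm–Brook–Kelso–Fenn–Garth–Dunly: 4+1+1+3+8 = 17
Yarm–Brook–Linby–Dunly: 4+2+9 = 15
Cheapest is Yarm–Brook–Linby–Dunly at 15 km.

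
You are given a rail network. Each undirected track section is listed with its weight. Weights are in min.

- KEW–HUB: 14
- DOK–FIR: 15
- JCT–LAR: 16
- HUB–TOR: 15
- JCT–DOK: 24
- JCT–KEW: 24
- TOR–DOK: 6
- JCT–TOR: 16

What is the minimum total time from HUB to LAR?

47 min

Compare a few routes:
HUB → KEW → JCT → LAR: 14+24+16 = 54
HUB → TOR → JCT → LAR: 15+16+16 = 47
The minimum is 47 min via HUB → TOR → JCT → LAR.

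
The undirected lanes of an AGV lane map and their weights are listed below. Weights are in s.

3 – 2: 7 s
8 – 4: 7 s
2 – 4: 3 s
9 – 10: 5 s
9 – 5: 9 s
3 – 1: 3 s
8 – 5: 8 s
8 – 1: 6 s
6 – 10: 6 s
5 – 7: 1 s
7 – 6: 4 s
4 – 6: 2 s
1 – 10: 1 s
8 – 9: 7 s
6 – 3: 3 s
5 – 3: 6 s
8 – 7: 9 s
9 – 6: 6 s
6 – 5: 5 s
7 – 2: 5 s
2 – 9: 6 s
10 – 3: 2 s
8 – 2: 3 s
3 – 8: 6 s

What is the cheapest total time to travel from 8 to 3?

Compare a few routes:
8–3: 6 = 6
8–1–10–3: 6+1+2 = 9
8–1–3: 6+3 = 9
Cheapest is 8–3 at 6 s.

6 s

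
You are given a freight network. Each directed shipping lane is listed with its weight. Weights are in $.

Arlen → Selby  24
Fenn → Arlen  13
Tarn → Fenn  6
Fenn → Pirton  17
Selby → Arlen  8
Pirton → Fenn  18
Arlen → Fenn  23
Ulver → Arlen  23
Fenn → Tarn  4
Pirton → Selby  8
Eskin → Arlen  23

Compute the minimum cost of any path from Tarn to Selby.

$31

Enumerating some paths:
Tarn–Fenn–Pirton–Selby: 6+17+8 = 31
Tarn–Fenn–Arlen–Selby: 6+13+24 = 43
The minimum is $31 via Tarn–Fenn–Pirton–Selby.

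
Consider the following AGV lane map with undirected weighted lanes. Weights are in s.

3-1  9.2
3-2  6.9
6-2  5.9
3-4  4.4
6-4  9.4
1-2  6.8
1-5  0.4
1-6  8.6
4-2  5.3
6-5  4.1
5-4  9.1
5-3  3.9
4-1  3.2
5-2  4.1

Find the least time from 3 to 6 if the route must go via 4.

Best 3 to 4: 3 → 4 costing 4.4
Best 4 to 6: 4 → 1 → 5 → 6 costing 7.7
Total via 4: 4.4 + 7.7 = 12.1 s.

12.1 s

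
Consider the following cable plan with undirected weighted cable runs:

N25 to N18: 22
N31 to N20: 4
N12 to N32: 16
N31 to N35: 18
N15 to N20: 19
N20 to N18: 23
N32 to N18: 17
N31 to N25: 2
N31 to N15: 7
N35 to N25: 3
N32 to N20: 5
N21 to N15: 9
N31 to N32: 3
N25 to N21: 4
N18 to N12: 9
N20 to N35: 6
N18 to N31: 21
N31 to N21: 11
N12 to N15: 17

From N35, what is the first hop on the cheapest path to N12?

Candidate routes:
N35 - N25 - N31 - N32 - N12: 3+2+3+16 = 24
N35 - N20 - N32 - N12: 6+5+16 = 27
N35 - N25 - N31 - N15 - N12: 3+2+7+17 = 29
The minimum is 24 via N35 - N25 - N31 - N32 - N12.
So from N35 the first move is to N25.

N25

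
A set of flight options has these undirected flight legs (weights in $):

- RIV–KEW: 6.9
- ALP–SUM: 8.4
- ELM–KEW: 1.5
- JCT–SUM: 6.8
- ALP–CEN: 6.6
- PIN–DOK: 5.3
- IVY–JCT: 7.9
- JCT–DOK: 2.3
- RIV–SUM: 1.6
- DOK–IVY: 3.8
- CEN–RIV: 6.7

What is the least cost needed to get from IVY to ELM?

Shortest distances from IVY:
IVY: 0
DOK: 3.8  (via IVY)
JCT: 6.1  (via DOK)
PIN: 9.1  (via DOK)
SUM: 12.9  (via JCT)
RIV: 14.5  (via SUM)
CEN: 21.2  (via RIV)
ALP: 21.3  (via SUM)
KEW: 21.4  (via RIV)
ELM: 22.9  (via KEW)
Shortest route: IVY–DOK–JCT–SUM–RIV–KEW–ELM = $22.9.

$22.9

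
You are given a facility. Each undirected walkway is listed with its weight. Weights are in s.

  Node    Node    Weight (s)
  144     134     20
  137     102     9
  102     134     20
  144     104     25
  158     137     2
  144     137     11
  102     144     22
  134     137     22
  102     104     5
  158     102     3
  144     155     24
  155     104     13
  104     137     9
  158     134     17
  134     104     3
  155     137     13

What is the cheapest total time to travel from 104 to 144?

20 s

Settle nodes by increasing distance from 104:
104: 0
134: 3  (via 104)
102: 5  (via 104)
158: 8  (via 102)
137: 9  (via 104)
155: 13  (via 104)
144: 20  (via 137)
Shortest route: 104 → 137 → 144 = 20 s.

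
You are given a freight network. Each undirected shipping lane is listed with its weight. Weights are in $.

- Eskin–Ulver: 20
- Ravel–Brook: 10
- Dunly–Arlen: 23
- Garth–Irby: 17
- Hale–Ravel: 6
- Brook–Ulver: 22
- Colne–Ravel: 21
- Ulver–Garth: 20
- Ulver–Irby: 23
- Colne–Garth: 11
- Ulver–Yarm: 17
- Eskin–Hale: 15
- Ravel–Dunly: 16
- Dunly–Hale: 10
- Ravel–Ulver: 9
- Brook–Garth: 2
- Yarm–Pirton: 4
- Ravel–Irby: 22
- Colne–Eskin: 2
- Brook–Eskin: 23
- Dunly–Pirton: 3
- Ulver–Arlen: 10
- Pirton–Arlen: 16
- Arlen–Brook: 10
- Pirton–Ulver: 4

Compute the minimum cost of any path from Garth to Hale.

$18

Enumerating some paths:
Garth - Ulver - Pirton - Dunly - Hale: 20+4+3+10 = 37
Garth - Brook - Ravel - Hale: 2+10+6 = 18
Garth - Ulver - Ravel - Hale: 20+9+6 = 35
Garth - Colne - Eskin - Hale: 11+2+15 = 28
The minimum is $18 via Garth - Brook - Ravel - Hale.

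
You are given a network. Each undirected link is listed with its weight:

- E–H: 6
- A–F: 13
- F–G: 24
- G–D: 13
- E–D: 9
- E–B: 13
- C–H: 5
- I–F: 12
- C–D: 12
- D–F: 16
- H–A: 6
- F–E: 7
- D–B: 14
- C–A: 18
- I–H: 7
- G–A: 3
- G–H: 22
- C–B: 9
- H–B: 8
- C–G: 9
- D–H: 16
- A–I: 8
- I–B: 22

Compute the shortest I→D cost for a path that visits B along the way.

Best I to B: I–H–B costing 15
Best B to D: B–D costing 14
Total via B: 15 + 14 = 29.

29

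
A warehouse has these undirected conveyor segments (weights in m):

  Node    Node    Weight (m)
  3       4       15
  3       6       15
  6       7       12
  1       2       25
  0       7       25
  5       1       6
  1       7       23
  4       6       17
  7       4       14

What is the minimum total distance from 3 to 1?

Shortest distances from 3:
3: 0
4: 15  (via 3)
6: 15  (via 3)
7: 27  (via 6)
1: 50  (via 7)
Shortest route: 3 → 6 → 7 → 1 = 50 m.

50 m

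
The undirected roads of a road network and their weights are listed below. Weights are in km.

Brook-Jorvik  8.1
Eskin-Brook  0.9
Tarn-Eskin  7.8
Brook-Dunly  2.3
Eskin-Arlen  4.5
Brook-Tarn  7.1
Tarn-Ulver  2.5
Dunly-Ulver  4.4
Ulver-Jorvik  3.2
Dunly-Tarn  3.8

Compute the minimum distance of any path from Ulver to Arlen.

12.1 km

Running Dijkstra from Ulver:
Ulver: 0
Tarn: 2.5  (via Ulver)
Jorvik: 3.2  (via Ulver)
Dunly: 4.4  (via Ulver)
Brook: 6.7  (via Dunly)
Eskin: 7.6  (via Brook)
Arlen: 12.1  (via Eskin)
Shortest route: Ulver → Dunly → Brook → Eskin → Arlen = 12.1 km.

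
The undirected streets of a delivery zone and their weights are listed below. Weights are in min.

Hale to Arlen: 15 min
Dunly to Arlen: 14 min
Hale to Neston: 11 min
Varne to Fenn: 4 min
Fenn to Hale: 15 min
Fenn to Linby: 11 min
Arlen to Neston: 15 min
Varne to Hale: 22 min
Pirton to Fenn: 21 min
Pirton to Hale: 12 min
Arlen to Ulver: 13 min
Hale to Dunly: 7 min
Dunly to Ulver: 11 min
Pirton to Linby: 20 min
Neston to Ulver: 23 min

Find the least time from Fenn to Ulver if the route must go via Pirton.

51 min

Shortest Fenn→Pirton: Fenn–Pirton = 21
Best Pirton to Ulver: Pirton–Hale–Dunly–Ulver costing 30
Total via Pirton: 21 + 30 = 51 min.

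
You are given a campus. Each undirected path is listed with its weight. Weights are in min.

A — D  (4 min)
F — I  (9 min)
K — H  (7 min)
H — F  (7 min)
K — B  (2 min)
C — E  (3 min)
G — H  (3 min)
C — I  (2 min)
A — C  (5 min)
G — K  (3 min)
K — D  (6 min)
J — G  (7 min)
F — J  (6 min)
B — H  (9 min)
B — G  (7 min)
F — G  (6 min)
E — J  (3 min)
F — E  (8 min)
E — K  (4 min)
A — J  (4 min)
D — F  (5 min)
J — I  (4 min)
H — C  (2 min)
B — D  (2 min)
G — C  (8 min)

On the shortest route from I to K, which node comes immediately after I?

Compare a few routes:
I → C → E → K: 2+3+4 = 9
I → C → H → G → K: 2+2+3+3 = 10
Cheapest is I → C → E → K at 9 min.
So from I the first move is to C.

C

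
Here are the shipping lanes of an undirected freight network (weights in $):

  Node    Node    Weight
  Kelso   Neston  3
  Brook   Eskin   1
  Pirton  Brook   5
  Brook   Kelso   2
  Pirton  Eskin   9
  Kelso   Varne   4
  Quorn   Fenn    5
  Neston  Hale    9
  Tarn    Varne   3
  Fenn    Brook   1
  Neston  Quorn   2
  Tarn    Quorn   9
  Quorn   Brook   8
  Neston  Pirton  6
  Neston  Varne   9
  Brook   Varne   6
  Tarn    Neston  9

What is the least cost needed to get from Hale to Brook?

$14

Compare a few routes:
Hale - Neston - Kelso - Brook: 9+3+2 = 14
Hale - Neston - Quorn - Brook: 9+2+8 = 19
Hale - Neston - Quorn - Fenn - Brook: 9+2+5+1 = 17
The minimum is $14 via Hale - Neston - Kelso - Brook.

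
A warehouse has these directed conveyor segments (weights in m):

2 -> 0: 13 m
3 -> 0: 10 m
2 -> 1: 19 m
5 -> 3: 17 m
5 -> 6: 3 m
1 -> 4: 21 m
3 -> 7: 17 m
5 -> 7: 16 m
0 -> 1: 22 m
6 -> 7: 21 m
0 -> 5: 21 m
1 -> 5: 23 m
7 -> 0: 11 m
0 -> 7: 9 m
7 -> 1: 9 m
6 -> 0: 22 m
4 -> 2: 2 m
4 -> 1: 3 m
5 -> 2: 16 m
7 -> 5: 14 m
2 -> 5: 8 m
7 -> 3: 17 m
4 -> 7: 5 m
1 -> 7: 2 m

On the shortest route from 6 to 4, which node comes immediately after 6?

Candidate routes:
6–7–1–4: 21+9+21 = 51
6–0–7–1–4: 22+9+9+21 = 61
6–0–1–4: 22+22+21 = 65
Cheapest is 6–7–1–4 at 51 m.
So from 6 the first move is to 7.

7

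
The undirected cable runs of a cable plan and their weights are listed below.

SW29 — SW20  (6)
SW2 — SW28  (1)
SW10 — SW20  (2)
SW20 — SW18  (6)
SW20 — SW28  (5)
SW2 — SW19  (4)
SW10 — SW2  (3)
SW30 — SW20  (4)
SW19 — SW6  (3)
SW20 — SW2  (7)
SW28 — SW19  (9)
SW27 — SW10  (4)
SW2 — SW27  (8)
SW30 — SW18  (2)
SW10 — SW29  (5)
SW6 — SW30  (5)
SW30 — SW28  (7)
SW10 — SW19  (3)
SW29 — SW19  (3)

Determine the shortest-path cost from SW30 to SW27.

10

Settle nodes by increasing distance from SW30:
SW30: 0
SW18: 2  (via SW30)
SW20: 4  (via SW30)
SW6: 5  (via SW30)
SW10: 6  (via SW20)
SW28: 7  (via SW30)
SW2: 8  (via SW28)
SW19: 8  (via SW6)
SW29: 10  (via SW20)
SW27: 10  (via SW10)
Shortest route: SW30 → SW20 → SW10 → SW27 = 10.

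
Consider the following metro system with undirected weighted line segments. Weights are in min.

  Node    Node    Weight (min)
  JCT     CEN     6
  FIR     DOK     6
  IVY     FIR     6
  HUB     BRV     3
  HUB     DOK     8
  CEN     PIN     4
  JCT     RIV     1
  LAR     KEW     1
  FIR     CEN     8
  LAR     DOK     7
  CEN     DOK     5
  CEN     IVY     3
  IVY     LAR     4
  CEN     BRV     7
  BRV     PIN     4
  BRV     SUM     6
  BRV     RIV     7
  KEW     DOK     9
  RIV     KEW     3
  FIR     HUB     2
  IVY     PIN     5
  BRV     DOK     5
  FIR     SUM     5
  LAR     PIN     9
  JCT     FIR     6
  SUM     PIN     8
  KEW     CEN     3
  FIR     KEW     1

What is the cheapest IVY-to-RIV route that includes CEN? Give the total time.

Best IVY to CEN: IVY → CEN costing 3
Shortest CEN→RIV: CEN → KEW → RIV = 6
Total via CEN: 3 + 6 = 9 min.

9 min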